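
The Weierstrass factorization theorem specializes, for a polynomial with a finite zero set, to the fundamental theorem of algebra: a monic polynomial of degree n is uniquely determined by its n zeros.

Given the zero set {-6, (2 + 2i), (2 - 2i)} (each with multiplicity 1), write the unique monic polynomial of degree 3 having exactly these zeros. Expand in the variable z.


The polynomial is p(z) = ∏_{α ∈ S} (z − α), where S = {-6, (2 + 2i), (2 - 2i)}.
Expanding the product yields: p(z) = z^3 + 2·z^2 -16·z + 48.
Note conjugate pairs combine to real quadratics: (z − (2+2i))(z − (2−2i)) = z² − 4z + 8.
The resulting polynomial has degree 3 and real coefficients as required.

p(z) = z^3 + 2·z^2 -16·z + 48.


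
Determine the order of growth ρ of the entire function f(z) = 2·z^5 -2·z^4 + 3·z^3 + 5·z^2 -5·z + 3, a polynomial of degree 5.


|f(z)| ≤ Σ|c_k|·r^k = O(r^5) as r → ∞. Polynomial growth is O(e^{r^ε}) for every ε > 0 (since r^5/e^{r^ε} → 0), so ρ ≤ ε for all ε > 0, i.e. ρ = 0. Every nonconstant polynomial has order 0.
Therefore ρ = 0.

Order ρ = 0.


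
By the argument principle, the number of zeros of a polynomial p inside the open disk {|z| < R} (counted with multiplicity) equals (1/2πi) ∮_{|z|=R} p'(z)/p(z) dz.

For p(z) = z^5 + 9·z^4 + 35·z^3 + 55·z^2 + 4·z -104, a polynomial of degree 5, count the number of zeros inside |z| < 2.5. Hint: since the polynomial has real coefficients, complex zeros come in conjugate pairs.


The zeros of p are: 1, (-3 + 2i), (-3 - 2i), (-2 + 2i), (-2 - 2i).
Their magnitudes are: 1, 3.606, 3.606, 2.828, 2.828.
Zeros with |z| < R = 2.5: 1.
Count = 1.
By the argument principle, (1/2πi) ∮_{|z|=R} p'(z)/p(z) dz equals exactly this count.

Number of zeros inside |z| < 2.5: 1.


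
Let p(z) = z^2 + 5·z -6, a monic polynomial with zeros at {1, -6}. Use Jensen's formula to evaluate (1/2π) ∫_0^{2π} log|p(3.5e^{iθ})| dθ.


Zeros: -6, 1; r = 3.5.
Inside |z| < r: 1. Outside (|z| ≥ r): -6.
p(0) = -6, so log|p(0)| = log(6) = 1.7918.
Apply Jensen: I(r) = log|p(0)| + Σ_k log(r/|z_k|), summed over zeros inside |z| < r.
  log(r/|z_k|) for z_k = 1: log(3.5/1) = 1.2528
  Outside zeros (-6) contribute nothing to the Jensen sum.
Sum over inside zeros: 1.2528.
I(r) = log|p(0)| + (inside sum) = 1.7918 + 1.2528 = 3.0445.
Note: since some zeros are outside |z| ≤ r, the simplified n·log(r) form does NOT apply — only the inside zeros contribute.

I(r) ≈ 3.0445.


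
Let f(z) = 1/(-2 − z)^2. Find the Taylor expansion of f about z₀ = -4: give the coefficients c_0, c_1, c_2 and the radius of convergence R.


Let w = z − z₀, so z = z₀ + w.
Then -2 − z = -2 − (z₀ + w) = (-2 − z₀) − w = 2 − w.
f(z) = 1/(2 − w)^2 = (1/(2)^2) · (1 − w/(2))^{−2}.
By the binomial series (1−u)^{−2} = Σ_{n≥0} C(n+1, 1) u^n for |u|<1, with u = w/(2):
  c_n = C(n+1, 1) / (2)^(n+2).
  c_0 = 1/(2)^2 = 1/4.
  c_1 = 2/(2)^3 = 1/4.
  c_2 = 3/(2)^4 = 3/16.
The series is valid for |w/d| < 1, i.e. |z − z₀| < |d|.
Radius of convergence: R = |-2 − z₀| = |2| = 2 (distance from z₀ to the singularity z = -2).

c_0 = 1/4, c_1 = 1/4, c_2 = 3/16; R = 2.


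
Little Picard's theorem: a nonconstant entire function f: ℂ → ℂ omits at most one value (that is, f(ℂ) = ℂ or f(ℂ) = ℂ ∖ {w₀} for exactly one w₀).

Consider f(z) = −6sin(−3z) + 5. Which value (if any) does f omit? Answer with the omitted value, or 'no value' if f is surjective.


Little Picard bounds the complement of f(ℂ) to at most one point.
sin is entire and surjective onto ℂ: for every w ∈ ℂ, sin(ζ) = w has a solution ζ ∈ ℂ (e.g., via the complex inverse arcsin). With ζ = −3z this gives z = ζ/(-3). Then -6·sin(−3z) takes every value in -6·ℂ = ℂ, and adding 5 is a bijection of ℂ. So f is surjective and omits no value. (Note: only on the real line is sin bounded by [−1, 1].)

Omitted value: no value.


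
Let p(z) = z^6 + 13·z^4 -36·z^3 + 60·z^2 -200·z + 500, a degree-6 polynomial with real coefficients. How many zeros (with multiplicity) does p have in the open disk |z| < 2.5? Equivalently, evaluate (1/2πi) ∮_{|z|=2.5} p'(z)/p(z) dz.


The zeros of p are: (2 + 1i), (2 - 1i), (-1 + 3i), (-1 - 3i), (-1 + 3i), (-1 - 3i).
Their magnitudes are: 2.236, 2.236, 3.162, 3.162, 3.162, 3.162.
Zeros with |z| < R = 2.5: (2 + 1i), (2 - 1i).
Count = 2.
By the argument principle, (1/2πi) ∮_{|z|=R} p'(z)/p(z) dz equals exactly this count.

Number of zeros inside |z| < 2.5: 2.


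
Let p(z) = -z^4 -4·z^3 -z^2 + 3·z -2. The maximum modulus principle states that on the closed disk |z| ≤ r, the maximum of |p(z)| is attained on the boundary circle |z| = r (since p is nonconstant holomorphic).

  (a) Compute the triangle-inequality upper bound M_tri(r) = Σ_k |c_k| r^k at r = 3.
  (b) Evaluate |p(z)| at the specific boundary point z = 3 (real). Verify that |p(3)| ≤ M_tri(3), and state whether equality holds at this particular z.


Coefficients: c_0 = -2, c_1 = 3, c_2 = -1, c_3 = -4, c_4 = -1. Radius r = 3.
Part (a). Triangle bound: M_tri(r) = Σ_k |c_k| r^k
  = |-2|·3^0 + |3|·3^1 + |-1|·3^2 + |-4|·3^3 + |-1|·3^4
  = 2 + 9 + 9 + 108 + 81 = 209.
This bounds M(r) := max_{|z|=r} |p(z)| from above; equality holds iff all terms c_k z^k can be made to align in phase at a single z on |z|=r.
Part (b). At z = 3 (real, on the circle |z| = r):
  p(3) = (-2)·3^0 + (3)·3^1 + (-1)·3^2 + (-4)·3^3 + (-1)·3^4 = -191.
  |p(3)| = 191.
Check: |p(3)| = 191 ≤ 209 = M_tri(3). ✓ Equality does not hold at z = 3 (the coefficients have mixed signs, so the terms do not all align in phase there).

M_tri(3) = 209; |p(3)| = 191; equality at z=3: no.


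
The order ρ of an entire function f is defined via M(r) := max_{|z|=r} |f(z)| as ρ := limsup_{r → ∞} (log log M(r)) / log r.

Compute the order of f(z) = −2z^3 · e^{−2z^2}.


M(r) = max_{|z|=r} |-2|·|z|^3·|e^{−2z^2}| = 2·r^3 · e^{2r^2} (the factors attain their maxima compatibly on |z|=r). Then log M(r) = log 2 + 3·log r + 2r^2, dominated by the last term, so log log M(r) ~ 2·log r. The polynomial factor -2z^3 contributes only a log r term and does not affect the order. ρ = 2.
Therefore ρ = 2.

Order ρ = 2.


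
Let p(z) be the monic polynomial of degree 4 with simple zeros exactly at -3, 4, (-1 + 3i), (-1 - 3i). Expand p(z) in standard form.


The polynomial is p(z) = ∏_{α ∈ S} (z − α), where S = {-3, 4, (-1 + 3i), (-1 - 3i)}.
Expanding the product yields: p(z) = z^4 + z^3 -4·z^2 -34·z -120.
Note conjugate pairs combine to real quadratics: (z − (-1+3i))(z − (-1−3i)) = z² + 2z + 10.
The resulting polynomial has degree 4 and real coefficients as required.

p(z) = z^4 + z^3 -4·z^2 -34·z -120.


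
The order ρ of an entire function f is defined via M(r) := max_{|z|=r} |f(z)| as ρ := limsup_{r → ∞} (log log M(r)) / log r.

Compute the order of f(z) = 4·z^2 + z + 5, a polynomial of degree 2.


|f(z)| ≤ Σ|c_k|·r^k = O(r^2) as r → ∞. Polynomial growth is O(e^{r^ε}) for every ε > 0 (since r^2/e^{r^ε} → 0), so ρ ≤ ε for all ε > 0, i.e. ρ = 0. Every nonconstant polynomial has order 0.
Therefore ρ = 0.

Order ρ = 0.


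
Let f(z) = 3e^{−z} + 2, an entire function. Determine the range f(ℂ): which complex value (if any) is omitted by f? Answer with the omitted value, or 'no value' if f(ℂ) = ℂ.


Little Picard bounds the complement of f(ℂ) to at most one point.
e^{−z} is never zero on ℂ, so 3·e^{−z} takes every value in ℂ ∖ {0}. Adding 2 shifts the range to ℂ ∖ {2}. Thus f omits exactly the value 2.

Omitted value: 2.


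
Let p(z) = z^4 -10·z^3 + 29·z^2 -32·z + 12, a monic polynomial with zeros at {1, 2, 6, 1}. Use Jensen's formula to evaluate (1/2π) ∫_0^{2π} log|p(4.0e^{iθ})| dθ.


Zeros: 1, 1, 2, 6; r = 4.0.
Inside |z| < r: 1, 1, 2. Outside (|z| ≥ r): 6.
p(0) = 12, so log|p(0)| = log(12) = 2.4849.
Apply Jensen: I(r) = log|p(0)| + Σ_k log(r/|z_k|), summed over zeros inside |z| < r.
  log(r/|z_k|) for z_k = 1: log(4.0/1) = 1.3863
  log(r/|z_k|) for z_k = 2: log(4.0/2) = 0.6931
  log(r/|z_k|) for z_k = 1: log(4.0/1) = 1.3863
  Outside zeros (6) contribute nothing to the Jensen sum.
Sum over inside zeros: 3.4657.
I(r) = log|p(0)| + (inside sum) = 2.4849 + 3.4657 = 5.9506.
Note: since some zeros are outside |z| ≤ r, the simplified n·log(r) form does NOT apply — only the inside zeros contribute.

I(r) ≈ 5.9506.


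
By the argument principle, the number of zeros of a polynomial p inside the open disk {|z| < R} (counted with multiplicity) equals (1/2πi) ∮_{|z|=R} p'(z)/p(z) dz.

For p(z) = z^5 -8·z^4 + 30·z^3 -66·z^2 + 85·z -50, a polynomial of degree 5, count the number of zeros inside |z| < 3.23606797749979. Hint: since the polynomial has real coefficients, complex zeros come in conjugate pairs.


The zeros of p are: (2 + 1i), (2 - 1i), 2, (1 + 2i), (1 - 2i).
Their magnitudes are: 2.236, 2.236, 2, 2.236, 2.236.
Zeros with |z| < R = 3.23606797749979: (2 + 1i), (2 - 1i), 2, (1 + 2i), (1 - 2i).
Count = 5.
By the argument principle, (1/2πi) ∮_{|z|=R} p'(z)/p(z) dz equals exactly this count.

Number of zeros inside |z| < 3.23606797749979: 5.


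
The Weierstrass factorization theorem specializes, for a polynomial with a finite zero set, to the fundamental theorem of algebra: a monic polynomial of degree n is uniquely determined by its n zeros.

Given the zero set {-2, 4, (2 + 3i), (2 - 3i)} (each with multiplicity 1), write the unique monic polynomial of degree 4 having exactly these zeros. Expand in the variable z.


The polynomial is p(z) = ∏_{α ∈ S} (z − α), where S = {-2, 4, (2 + 3i), (2 - 3i)}.
Expanding the product yields: p(z) = z^4 -6·z^3 + 13·z^2 + 6·z -104.
Note conjugate pairs combine to real quadratics: (z − (2+3i))(z − (2−3i)) = z² − 4z + 13.
The resulting polynomial has degree 4 and real coefficients as required.

p(z) = z^4 -6·z^3 + 13·z^2 + 6·z -104.


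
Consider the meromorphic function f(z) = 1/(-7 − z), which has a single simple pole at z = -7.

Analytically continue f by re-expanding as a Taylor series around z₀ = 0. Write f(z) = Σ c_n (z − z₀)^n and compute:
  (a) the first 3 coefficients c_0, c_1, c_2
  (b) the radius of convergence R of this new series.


Let w = z − z₀, so z = z₀ + w.
Then -7 − z = -7 − (z₀ + w) = (-7 − z₀) − w = -7 − w.
f(z) = 1/(-7 − w) = (1/(-7)) · 1/(1 − w/(-7)) = Σ_{n≥0} w^n / (-7)^(n+1).
So c_n = 1/(-7)^(n+1):
  c_0 = 1/(-7)^1 = -1/7.
  c_1 = 1/(-7)^2 = 1/49.
  c_2 = 1/(-7)^3 = -1/343.
The series is valid for |w/d| < 1, i.e. |z − z₀| < |d|.
Radius of convergence: R = |-7 − z₀| = |-7| = 7 (distance from z₀ to the singularity z = -7).

c_0 = -1/7, c_1 = 1/49, c_2 = -1/343; R = 7.


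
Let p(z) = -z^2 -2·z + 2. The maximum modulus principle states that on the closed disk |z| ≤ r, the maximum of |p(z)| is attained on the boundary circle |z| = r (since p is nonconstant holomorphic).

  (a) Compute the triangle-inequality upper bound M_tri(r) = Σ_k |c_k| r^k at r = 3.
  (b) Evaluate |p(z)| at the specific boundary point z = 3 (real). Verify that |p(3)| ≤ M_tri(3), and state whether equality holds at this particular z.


Coefficients: c_0 = 2, c_1 = -2, c_2 = -1. Radius r = 3.
Part (a). Triangle bound: M_tri(r) = Σ_k |c_k| r^k
  = |2|·3^0 + |-2|·3^1 + |-1|·3^2
  = 2 + 6 + 9 = 17.
This bounds M(r) := max_{|z|=r} |p(z)| from above; equality holds iff all terms c_k z^k can be made to align in phase at a single z on |z|=r.
Part (b). At z = 3 (real, on the circle |z| = r):
  p(3) = (2)·3^0 + (-2)·3^1 + (-1)·3^2 = -13.
  |p(3)| = 13.
Check: |p(3)| = 13 ≤ 17 = M_tri(3). ✓ Equality does not hold at z = 3 (the coefficients have mixed signs, so the terms do not all align in phase there).

M_tri(3) = 17; |p(3)| = 13; equality at z=3: no.


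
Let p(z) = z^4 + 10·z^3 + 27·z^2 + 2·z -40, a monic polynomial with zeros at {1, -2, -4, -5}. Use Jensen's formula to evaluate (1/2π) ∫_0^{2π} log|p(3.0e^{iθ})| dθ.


Zeros: -5, -4, -2, 1; r = 3.0.
Inside |z| < r: -2, 1. Outside (|z| ≥ r): -5, -4.
p(0) = -40, so log|p(0)| = log(40) = 3.6889.
Apply Jensen: I(r) = log|p(0)| + Σ_k log(r/|z_k|), summed over zeros inside |z| < r.
  log(r/|z_k|) for z_k = 1: log(3.0/1) = 1.0986
  log(r/|z_k|) for z_k = -2: log(3.0/2) = 0.4055
  Outside zeros (-5, -4) contribute nothing to the Jensen sum.
Sum over inside zeros: 1.5041.
I(r) = log|p(0)| + (inside sum) = 3.6889 + 1.5041 = 5.1930.
Note: since some zeros are outside |z| ≤ r, the simplified n·log(r) form does NOT apply — only the inside zeros contribute.

I(r) ≈ 5.1930.


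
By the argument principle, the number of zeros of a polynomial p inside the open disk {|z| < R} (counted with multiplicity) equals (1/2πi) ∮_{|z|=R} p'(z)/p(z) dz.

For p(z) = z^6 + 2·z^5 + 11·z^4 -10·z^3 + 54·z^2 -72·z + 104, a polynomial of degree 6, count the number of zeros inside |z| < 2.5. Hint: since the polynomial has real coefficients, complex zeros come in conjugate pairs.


The zeros of p are: (-2 + 3i), (-2 - 3i), (0 + 2i), (0 - 2i), (1 + 1i), (1 - 1i).
Their magnitudes are: 3.606, 3.606, 2, 2, 1.414, 1.414.
Zeros with |z| < R = 2.5: (0 + 2i), (0 - 2i), (1 + 1i), (1 - 1i).
Count = 4.
By the argument principle, (1/2πi) ∮_{|z|=R} p'(z)/p(z) dz equals exactly this count.

Number of zeros inside |z| < 2.5: 4.


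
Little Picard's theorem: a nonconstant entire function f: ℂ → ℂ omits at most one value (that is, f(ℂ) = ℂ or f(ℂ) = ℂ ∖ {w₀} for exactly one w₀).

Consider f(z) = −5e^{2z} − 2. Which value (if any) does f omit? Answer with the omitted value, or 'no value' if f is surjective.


Little Picard bounds the complement of f(ℂ) to at most one point.
e^{2z} is never zero on ℂ, so -5·e^{2z} takes every value in ℂ ∖ {0}. Adding -2 shifts the range to ℂ ∖ {-2}. Thus f omits exactly the value -2.

Omitted value: -2.


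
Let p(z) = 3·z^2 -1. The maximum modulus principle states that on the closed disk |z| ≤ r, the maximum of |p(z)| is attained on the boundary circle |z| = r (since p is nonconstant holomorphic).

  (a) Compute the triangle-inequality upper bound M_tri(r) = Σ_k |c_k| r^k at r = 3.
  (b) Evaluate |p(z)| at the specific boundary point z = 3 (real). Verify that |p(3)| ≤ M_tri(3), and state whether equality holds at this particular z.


Coefficients: c_0 = -1, c_1 = 0, c_2 = 3. Radius r = 3.
Part (a). Triangle bound: M_tri(r) = Σ_k |c_k| r^k
  = |-1|·3^0 + |0|·3^1 + |3|·3^2
  = 1 + 0 + 27 = 28.
This bounds M(r) := max_{|z|=r} |p(z)| from above; equality holds iff all terms c_k z^k can be made to align in phase at a single z on |z|=r.
Part (b). At z = 3 (real, on the circle |z| = r):
  p(3) = (-1)·3^0 + (0)·3^1 + (3)·3^2 = 26.
  |p(3)| = 26.
Check: |p(3)| = 26 ≤ 28 = M_tri(3). ✓ Equality does not hold at z = 3 (the coefficients have mixed signs, so the terms do not all align in phase there).

M_tri(3) = 28; |p(3)| = 26; equality at z=3: no.


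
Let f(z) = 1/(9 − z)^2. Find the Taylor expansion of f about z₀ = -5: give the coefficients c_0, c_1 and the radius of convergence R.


Let w = z − z₀, so z = z₀ + w.
Then 9 − z = 9 − (z₀ + w) = (9 − z₀) − w = 14 − w.
f(z) = 1/(14 − w)^2 = (1/(14)^2) · (1 − w/(14))^{−2}.
By the binomial series (1−u)^{−2} = Σ_{n≥0} C(n+1, 1) u^n for |u|<1, with u = w/(14):
  c_n = C(n+1, 1) / (14)^(n+2).
  c_0 = 1/(14)^2 = 1/196.
  c_1 = 2/(14)^3 = 1/1372.
The series is valid for |w/d| < 1, i.e. |z − z₀| < |d|.
Radius of convergence: R = |9 − z₀| = |14| = 14 (distance from z₀ to the singularity z = 9).

c_0 = 1/196, c_1 = 1/1372; R = 14.


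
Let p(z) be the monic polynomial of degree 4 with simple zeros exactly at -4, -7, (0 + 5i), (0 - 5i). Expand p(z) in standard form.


The polynomial is p(z) = ∏_{α ∈ S} (z − α), where S = {-4, -7, (0 + 5i), (0 - 5i)}.
Expanding the product yields: p(z) = z^4 + 11·z^3 + 53·z^2 + 275·z + 700.
Note conjugate pairs combine to real quadratics: (z − (0+5i))(z − (0−5i)) = z² + 25.
The resulting polynomial has degree 4 and real coefficients as required.

p(z) = z^4 + 11·z^3 + 53·z^2 + 275·z + 700.


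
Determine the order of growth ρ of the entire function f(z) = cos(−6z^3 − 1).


Write cos(w) = (e^{iw} ± e^{−iw})/(2 or 2i), so |cos(w)| ≤ e^{|w|}. With w = −6z^3 − 1, |w| ≤ 6r^3 + 1 on |z|=r, giving M(r) ≤ e^{6r^3 + 1} and ρ ≤ 3. For the lower bound, choose z on |z|=r with -6z^3 purely imaginary of modulus 6r^3; then |cos(−6z^3 − 1)| grows like e^{6r^3}/2, so ρ ≥ 3. Hence ρ = 3.
Therefore ρ = 3.

Order ρ = 3.


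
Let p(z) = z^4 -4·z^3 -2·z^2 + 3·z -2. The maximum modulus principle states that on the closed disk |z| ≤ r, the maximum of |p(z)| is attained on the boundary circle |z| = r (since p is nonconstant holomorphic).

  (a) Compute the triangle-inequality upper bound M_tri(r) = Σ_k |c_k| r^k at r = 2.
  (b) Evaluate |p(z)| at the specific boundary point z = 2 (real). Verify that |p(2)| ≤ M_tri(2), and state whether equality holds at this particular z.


Coefficients: c_0 = -2, c_1 = 3, c_2 = -2, c_3 = -4, c_4 = 1. Radius r = 2.
Part (a). Triangle bound: M_tri(r) = Σ_k |c_k| r^k
  = |-2|·2^0 + |3|·2^1 + |-2|·2^2 + |-4|·2^3 + |1|·2^4
  = 2 + 6 + 8 + 32 + 16 = 64.
This bounds M(r) := max_{|z|=r} |p(z)| from above; equality holds iff all terms c_k z^k can be made to align in phase at a single z on |z|=r.
Part (b). At z = 2 (real, on the circle |z| = r):
  p(2) = (-2)·2^0 + (3)·2^1 + (-2)·2^2 + (-4)·2^3 + (1)·2^4 = -20.
  |p(2)| = 20.
Check: |p(2)| = 20 ≤ 64 = M_tri(2). ✓ Equality does not hold at z = 2 (the coefficients have mixed signs, so the terms do not all align in phase there).

M_tri(2) = 64; |p(2)| = 20; equality at z=2: no.


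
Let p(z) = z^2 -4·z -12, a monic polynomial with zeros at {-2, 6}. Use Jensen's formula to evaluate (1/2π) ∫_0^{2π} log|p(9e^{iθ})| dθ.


Zeros: -2, 6; r = 9.
Inside |z| < r: -2, 6. Outside (|z| ≥ r): ∅.
p(0) = -12, so log|p(0)| = log(12) = 2.4849.
Apply Jensen: I(r) = log|p(0)| + Σ_k log(r/|z_k|), summed over zeros inside |z| < r.
  log(r/|z_k|) for z_k = -2: log(9/2) = 1.5041
  log(r/|z_k|) for z_k = 6: log(9/6) = 0.4055
Sum over inside zeros: 1.9095.
I(r) = log|p(0)| + (inside sum) = 2.4849 + 1.9095 = 4.3944.
Closed form (all zeros inside, monic): I(r) = n·log(r) = 2·log(9) = 4.3944. ✓

I(r) ≈ 4.3944.


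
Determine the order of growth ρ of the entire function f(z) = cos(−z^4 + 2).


Write cos(w) = (e^{iw} ± e^{−iw})/(2 or 2i), so |cos(w)| ≤ e^{|w|}. With w = −z^4 + 2, |w| ≤ 1r^4 + 2 on |z|=r, giving M(r) ≤ e^{1r^4 + 2} and ρ ≤ 4. For the lower bound, choose z on |z|=r with -1z^4 purely imaginary of modulus 1r^4; then |cos(−z^4 + 2)| grows like e^{1r^4}/2, so ρ ≥ 4. Hence ρ = 4.
Therefore ρ = 4.

Order ρ = 4.


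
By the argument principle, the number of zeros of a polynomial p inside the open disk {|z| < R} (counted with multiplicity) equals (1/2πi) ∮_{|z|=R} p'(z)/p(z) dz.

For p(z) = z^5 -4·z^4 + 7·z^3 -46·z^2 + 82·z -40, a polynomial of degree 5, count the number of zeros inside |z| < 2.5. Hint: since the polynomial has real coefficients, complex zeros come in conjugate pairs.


The zeros of p are: (-1 + 3i), (-1 - 3i), 4, 1, 1.
Their magnitudes are: 3.162, 3.162, 4, 1, 1.
Zeros with |z| < R = 2.5: 1, 1.
Count = 2.
By the argument principle, (1/2πi) ∮_{|z|=R} p'(z)/p(z) dz equals exactly this count.

Number of zeros inside |z| < 2.5: 2.


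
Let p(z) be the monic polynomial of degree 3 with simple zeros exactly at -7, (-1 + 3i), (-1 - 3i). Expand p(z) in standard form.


The polynomial is p(z) = ∏_{α ∈ S} (z − α), where S = {-7, (-1 + 3i), (-1 - 3i)}.
Expanding the product yields: p(z) = z^3 + 9·z^2 + 24·z + 70.
Note conjugate pairs combine to real quadratics: (z − (-1+3i))(z − (-1−3i)) = z² + 2z + 10.
The resulting polynomial has degree 3 and real coefficients as required.

p(z) = z^3 + 9·z^2 + 24·z + 70.


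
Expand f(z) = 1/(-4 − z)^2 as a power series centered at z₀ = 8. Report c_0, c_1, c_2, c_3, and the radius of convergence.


Let w = z − z₀, so z = z₀ + w.
Then -4 − z = -4 − (z₀ + w) = (-4 − z₀) − w = -12 − w.
f(z) = 1/(-12 − w)^2 = (1/(-12)^2) · (1 − w/(-12))^{−2}.
By the binomial series (1−u)^{−2} = Σ_{n≥0} C(n+1, 1) u^n for |u|<1, with u = w/(-12):
  c_n = C(n+1, 1) / (-12)^(n+2).
  c_0 = 1/(-12)^2 = 1/144.
  c_1 = 2/(-12)^3 = -1/864.
  c_2 = 3/(-12)^4 = 1/6912.
  c_3 = 4/(-12)^5 = -1/62208.
The series is valid for |w/d| < 1, i.e. |z − z₀| < |d|.
Radius of convergence: R = |-4 − z₀| = |-12| = 12 (distance from z₀ to the singularity z = -4).

c_0 = 1/144, c_1 = -1/864, c_2 = 1/6912, c_3 = -1/62208; R = 12.


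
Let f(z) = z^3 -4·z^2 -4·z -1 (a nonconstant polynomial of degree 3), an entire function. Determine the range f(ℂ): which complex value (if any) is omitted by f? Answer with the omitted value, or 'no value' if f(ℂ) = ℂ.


Little Picard bounds the complement of f(ℂ) to at most one point.
For every w ∈ ℂ, the equation p(z) − w = 0 is a nonconstant polynomial in z and hence has at least one root by the fundamental theorem of algebra. So p is surjective onto ℂ, omitting no value.

Omitted value: no value.


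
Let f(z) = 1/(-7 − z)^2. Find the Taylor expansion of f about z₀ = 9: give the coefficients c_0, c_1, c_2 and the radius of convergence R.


Let w = z − z₀, so z = z₀ + w.
Then -7 − z = -7 − (z₀ + w) = (-7 − z₀) − w = -16 − w.
f(z) = 1/(-16 − w)^2 = (1/(-16)^2) · (1 − w/(-16))^{−2}.
By the binomial series (1−u)^{−2} = Σ_{n≥0} C(n+1, 1) u^n for |u|<1, with u = w/(-16):
  c_n = C(n+1, 1) / (-16)^(n+2).
  c_0 = 1/(-16)^2 = 1/256.
  c_1 = 2/(-16)^3 = -1/2048.
  c_2 = 3/(-16)^4 = 3/65536.
The series is valid for |w/d| < 1, i.e. |z − z₀| < |d|.
Radius of convergence: R = |-7 − z₀| = |-16| = 16 (distance from z₀ to the singularity z = -7).

c_0 = 1/256, c_1 = -1/2048, c_2 = 3/65536; R = 16.


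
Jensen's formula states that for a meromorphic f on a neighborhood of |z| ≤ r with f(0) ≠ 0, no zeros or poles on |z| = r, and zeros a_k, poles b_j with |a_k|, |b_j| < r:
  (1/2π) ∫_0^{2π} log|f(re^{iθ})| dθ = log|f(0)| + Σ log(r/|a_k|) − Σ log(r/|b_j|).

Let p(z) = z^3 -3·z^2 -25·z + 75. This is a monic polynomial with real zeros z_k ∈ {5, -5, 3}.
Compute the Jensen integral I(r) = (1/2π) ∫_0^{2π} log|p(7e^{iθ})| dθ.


Zeros: -5, 3, 5; r = 7.
Inside |z| < r: -5, 3, 5. Outside (|z| ≥ r): ∅.
p(0) = 75, so log|p(0)| = log(75) = 4.3175.
Apply Jensen: I(r) = log|p(0)| + Σ_k log(r/|z_k|), summed over zeros inside |z| < r.
  log(r/|z_k|) for z_k = 5: log(7/5) = 0.3365
  log(r/|z_k|) for z_k = -5: log(7/5) = 0.3365
  log(r/|z_k|) for z_k = 3: log(7/3) = 0.8473
Sum over inside zeros: 1.5202.
I(r) = log|p(0)| + (inside sum) = 4.3175 + 1.5202 = 5.8377.
Closed form (all zeros inside, monic): I(r) = n·log(r) = 3·log(7) = 5.8377. ✓

I(r) ≈ 5.8377.


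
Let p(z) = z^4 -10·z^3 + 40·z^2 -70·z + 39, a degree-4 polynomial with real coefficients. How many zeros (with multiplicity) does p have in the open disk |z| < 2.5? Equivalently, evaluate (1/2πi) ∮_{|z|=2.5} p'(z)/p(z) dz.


The zeros of p are: 3, 1, (3 + 2i), (3 - 2i).
Their magnitudes are: 3, 1, 3.606, 3.606.
Zeros with |z| < R = 2.5: 1.
Count = 1.
By the argument principle, (1/2πi) ∮_{|z|=R} p'(z)/p(z) dz equals exactly this count.

Number of zeros inside |z| < 2.5: 1.


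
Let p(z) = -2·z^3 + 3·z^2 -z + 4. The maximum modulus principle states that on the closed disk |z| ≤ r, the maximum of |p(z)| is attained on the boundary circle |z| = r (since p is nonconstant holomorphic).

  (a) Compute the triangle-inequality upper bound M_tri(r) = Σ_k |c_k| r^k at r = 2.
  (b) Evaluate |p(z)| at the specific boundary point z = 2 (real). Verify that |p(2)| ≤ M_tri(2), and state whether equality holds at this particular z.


Coefficients: c_0 = 4, c_1 = -1, c_2 = 3, c_3 = -2. Radius r = 2.
Part (a). Triangle bound: M_tri(r) = Σ_k |c_k| r^k
  = |4|·2^0 + |-1|·2^1 + |3|·2^2 + |-2|·2^3
  = 4 + 2 + 12 + 16 = 34.
This bounds M(r) := max_{|z|=r} |p(z)| from above; equality holds iff all terms c_k z^k can be made to align in phase at a single z on |z|=r.
Part (b). At z = 2 (real, on the circle |z| = r):
  p(2) = (4)·2^0 + (-1)·2^1 + (3)·2^2 + (-2)·2^3 = -2.
  |p(2)| = 2.
Check: |p(2)| = 2 ≤ 34 = M_tri(2). ✓ Equality does not hold at z = 2 (the coefficients have mixed signs, so the terms do not all align in phase there).

M_tri(2) = 34; |p(2)| = 2; equality at z=2: no.


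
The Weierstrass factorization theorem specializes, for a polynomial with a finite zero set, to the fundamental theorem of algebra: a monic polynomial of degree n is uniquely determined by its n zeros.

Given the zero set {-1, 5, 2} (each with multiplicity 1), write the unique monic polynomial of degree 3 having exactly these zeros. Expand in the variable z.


The polynomial is p(z) = ∏_{α ∈ S} (z − α), where S = {-1, 5, 2}.
Expanding the product yields: p(z) = z^3 -6·z^2 + 3·z + 10.
The resulting polynomial has degree 3 and real coefficients as required.

p(z) = z^3 -6·z^2 + 3·z + 10.


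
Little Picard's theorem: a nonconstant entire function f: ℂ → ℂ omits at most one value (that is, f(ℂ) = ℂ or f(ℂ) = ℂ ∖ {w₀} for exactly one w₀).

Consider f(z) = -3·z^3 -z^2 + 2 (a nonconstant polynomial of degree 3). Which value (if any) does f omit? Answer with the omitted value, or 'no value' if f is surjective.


Little Picard bounds the complement of f(ℂ) to at most one point.
For every w ∈ ℂ, the equation p(z) − w = 0 is a nonconstant polynomial in z and hence has at least one root by the fundamental theorem of algebra. So p is surjective onto ℂ, omitting no value.

Omitted value: no value.


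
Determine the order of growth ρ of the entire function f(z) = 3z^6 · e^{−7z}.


M(r) = max_{|z|=r} |3|·|z|^6·|e^{−7z}| = 3·r^6 · e^{7r^1} (the factors attain their maxima compatibly on |z|=r). Then log M(r) = log 3 + 6·log r + 7r^1, dominated by the last term, so log log M(r) ~ 1·log r. The polynomial factor 3z^6 contributes only a log r term and does not affect the order. ρ = 1.
Therefore ρ = 1.

Order ρ = 1.


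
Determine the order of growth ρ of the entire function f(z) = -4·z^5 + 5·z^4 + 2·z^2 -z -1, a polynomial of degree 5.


|f(z)| ≤ Σ|c_k|·r^k = O(r^5) as r → ∞. Polynomial growth is O(e^{r^ε}) for every ε > 0 (since r^5/e^{r^ε} → 0), so ρ ≤ ε for all ε > 0, i.e. ρ = 0. Every nonconstant polynomial has order 0.
Therefore ρ = 0.

Order ρ = 0.


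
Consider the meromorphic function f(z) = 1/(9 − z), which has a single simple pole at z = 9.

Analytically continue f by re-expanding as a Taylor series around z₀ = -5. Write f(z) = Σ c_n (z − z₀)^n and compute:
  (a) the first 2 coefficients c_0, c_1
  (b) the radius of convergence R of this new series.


Let w = z − z₀, so z = z₀ + w.
Then 9 − z = 9 − (z₀ + w) = (9 − z₀) − w = 14 − w.
f(z) = 1/(14 − w) = (1/(14)) · 1/(1 − w/(14)) = Σ_{n≥0} w^n / (14)^(n+1).
So c_n = 1/(14)^(n+1):
  c_0 = 1/(14)^1 = 1/14.
  c_1 = 1/(14)^2 = 1/196.
The series is valid for |w/d| < 1, i.e. |z − z₀| < |d|.
Radius of convergence: R = |9 − z₀| = |14| = 14 (distance from z₀ to the singularity z = 9).

c_0 = 1/14, c_1 = 1/196; R = 14.


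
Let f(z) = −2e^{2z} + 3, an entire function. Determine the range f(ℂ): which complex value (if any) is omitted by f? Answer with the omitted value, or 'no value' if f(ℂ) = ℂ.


Little Picard bounds the complement of f(ℂ) to at most one point.
e^{2z} is never zero on ℂ, so -2·e^{2z} takes every value in ℂ ∖ {0}. Adding 3 shifts the range to ℂ ∖ {3}. Thus f omits exactly the value 3.

Omitted value: 3.


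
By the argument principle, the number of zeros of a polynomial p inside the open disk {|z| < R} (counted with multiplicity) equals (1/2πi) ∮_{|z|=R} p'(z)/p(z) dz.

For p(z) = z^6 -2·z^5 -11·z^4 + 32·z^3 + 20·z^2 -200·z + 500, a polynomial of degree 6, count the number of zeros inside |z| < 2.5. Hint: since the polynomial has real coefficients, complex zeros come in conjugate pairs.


The zeros of p are: (-3 + 1i), (-3 - 1i), (1 + 2i), (1 - 2i), (3 + 1i), (3 - 1i).
Their magnitudes are: 3.162, 3.162, 2.236, 2.236, 3.162, 3.162.
Zeros with |z| < R = 2.5: (1 + 2i), (1 - 2i).
Count = 2.
By the argument principle, (1/2πi) ∮_{|z|=R} p'(z)/p(z) dz equals exactly this count.

Number of zeros inside |z| < 2.5: 2.


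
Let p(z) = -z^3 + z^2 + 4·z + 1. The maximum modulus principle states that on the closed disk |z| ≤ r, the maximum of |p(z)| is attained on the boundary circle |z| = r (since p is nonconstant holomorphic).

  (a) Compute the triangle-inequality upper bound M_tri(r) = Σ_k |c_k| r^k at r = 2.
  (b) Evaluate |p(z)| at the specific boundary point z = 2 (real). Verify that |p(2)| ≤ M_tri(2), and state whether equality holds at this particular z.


Coefficients: c_0 = 1, c_1 = 4, c_2 = 1, c_3 = -1. Radius r = 2.
Part (a). Triangle bound: M_tri(r) = Σ_k |c_k| r^k
  = |1|·2^0 + |4|·2^1 + |1|·2^2 + |-1|·2^3
  = 1 + 8 + 4 + 8 = 21.
This bounds M(r) := max_{|z|=r} |p(z)| from above; equality holds iff all terms c_k z^k can be made to align in phase at a single z on |z|=r.
Part (b). At z = 2 (real, on the circle |z| = r):
  p(2) = (1)·2^0 + (4)·2^1 + (1)·2^2 + (-1)·2^3 = 5.
  |p(2)| = 5.
Check: |p(2)| = 5 ≤ 21 = M_tri(2). ✓ Equality does not hold at z = 2 (the coefficients have mixed signs, so the terms do not all align in phase there).

M_tri(2) = 21; |p(2)| = 5; equality at z=2: no.


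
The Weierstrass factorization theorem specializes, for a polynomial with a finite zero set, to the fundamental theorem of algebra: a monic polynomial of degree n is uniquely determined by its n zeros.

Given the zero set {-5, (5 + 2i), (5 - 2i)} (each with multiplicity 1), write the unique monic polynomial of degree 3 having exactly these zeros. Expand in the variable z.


The polynomial is p(z) = ∏_{α ∈ S} (z − α), where S = {-5, (5 + 2i), (5 - 2i)}.
Expanding the product yields: p(z) = z^3 -5·z^2 -21·z + 145.
Note conjugate pairs combine to real quadratics: (z − (5+2i))(z − (5−2i)) = z² − 10z + 29.
The resulting polynomial has degree 3 and real coefficients as required.

p(z) = z^3 -5·z^2 -21·z + 145.


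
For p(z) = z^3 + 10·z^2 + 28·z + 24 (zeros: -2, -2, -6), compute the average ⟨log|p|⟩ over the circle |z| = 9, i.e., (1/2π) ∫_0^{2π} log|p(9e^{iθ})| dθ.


Zeros: -6, -2, -2; r = 9.
Inside |z| < r: -6, -2, -2. Outside (|z| ≥ r): ∅.
p(0) = 24, so log|p(0)| = log(24) = 3.1781.
Apply Jensen: I(r) = log|p(0)| + Σ_k log(r/|z_k|), summed over zeros inside |z| < r.
  log(r/|z_k|) for z_k = -2: log(9/2) = 1.5041
  log(r/|z_k|) for z_k = -2: log(9/2) = 1.5041
  log(r/|z_k|) for z_k = -6: log(9/6) = 0.4055
Sum over inside zeros: 3.4136.
I(r) = log|p(0)| + (inside sum) = 3.1781 + 3.4136 = 6.5917.
Closed form (all zeros inside, monic): I(r) = n·log(r) = 3·log(9) = 6.5917. ✓

I(r) ≈ 6.5917.


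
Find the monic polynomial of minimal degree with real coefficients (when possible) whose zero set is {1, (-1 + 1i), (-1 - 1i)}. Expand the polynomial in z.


The polynomial is p(z) = ∏_{α ∈ S} (z − α), where S = {1, (-1 + 1i), (-1 - 1i)}.
Expanding the product yields: p(z) = z^3 + z^2 -2.
Note conjugate pairs combine to real quadratics: (z − (-1+1i))(z − (-1−1i)) = z² + 2z + 2.
The resulting polynomial has degree 3 and real coefficients as required.

p(z) = z^3 + z^2 -2.


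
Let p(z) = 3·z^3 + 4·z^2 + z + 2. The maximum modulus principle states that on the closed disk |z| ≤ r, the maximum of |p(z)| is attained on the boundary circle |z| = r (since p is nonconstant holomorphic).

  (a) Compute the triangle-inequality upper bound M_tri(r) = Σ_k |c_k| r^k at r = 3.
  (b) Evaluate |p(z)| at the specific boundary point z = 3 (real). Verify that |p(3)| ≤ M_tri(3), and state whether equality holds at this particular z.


Coefficients: c_0 = 2, c_1 = 1, c_2 = 4, c_3 = 3. Radius r = 3.
Part (a). Triangle bound: M_tri(r) = Σ_k |c_k| r^k
  = |2|·3^0 + |1|·3^1 + |4|·3^2 + |3|·3^3
  = 2 + 3 + 36 + 81 = 122.
This bounds M(r) := max_{|z|=r} |p(z)| from above; equality holds iff all terms c_k z^k can be made to align in phase at a single z on |z|=r.
Part (b). At z = 3 (real, on the circle |z| = r):
  p(3) = (2)·3^0 + (1)·3^1 + (4)·3^2 + (3)·3^3 = 122.
  |p(3)| = 122.
Since all nonzero coefficients share the same sign, |p(3)| = 122 = M_tri(3); the triangle bound is attained at z = 3, so in fact M(r) = 122.

M_tri(3) = 122; |p(3)| = 122; equality at z=3: yes.


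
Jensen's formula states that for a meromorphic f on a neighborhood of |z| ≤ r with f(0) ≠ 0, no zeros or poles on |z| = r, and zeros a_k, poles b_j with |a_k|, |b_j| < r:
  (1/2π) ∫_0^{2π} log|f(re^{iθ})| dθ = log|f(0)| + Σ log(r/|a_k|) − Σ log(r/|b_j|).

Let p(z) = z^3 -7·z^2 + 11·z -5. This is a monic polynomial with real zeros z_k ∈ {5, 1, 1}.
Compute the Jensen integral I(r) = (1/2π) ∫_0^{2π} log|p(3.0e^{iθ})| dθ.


Zeros: 1, 1, 5; r = 3.0.
Inside |z| < r: 1, 1. Outside (|z| ≥ r): 5.
p(0) = -5, so log|p(0)| = log(5) = 1.6094.
Apply Jensen: I(r) = log|p(0)| + Σ_k log(r/|z_k|), summed over zeros inside |z| < r.
  log(r/|z_k|) for z_k = 1: log(3.0/1) = 1.0986
  log(r/|z_k|) for z_k = 1: log(3.0/1) = 1.0986
  Outside zeros (5) contribute nothing to the Jensen sum.
Sum over inside zeros: 2.1972.
I(r) = log|p(0)| + (inside sum) = 1.6094 + 2.1972 = 3.8067.
Note: since some zeros are outside |z| ≤ r, the simplified n·log(r) form does NOT apply — only the inside zeros contribute.

I(r) ≈ 3.8067.


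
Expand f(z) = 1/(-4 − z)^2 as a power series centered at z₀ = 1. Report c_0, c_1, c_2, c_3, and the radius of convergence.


Let w = z − z₀, so z = z₀ + w.
Then -4 − z = -4 − (z₀ + w) = (-4 − z₀) − w = -5 − w.
f(z) = 1/(-5 − w)^2 = (1/(-5)^2) · (1 − w/(-5))^{−2}.
By the binomial series (1−u)^{−2} = Σ_{n≥0} C(n+1, 1) u^n for |u|<1, with u = w/(-5):
  c_n = C(n+1, 1) / (-5)^(n+2).
  c_0 = 1/(-5)^2 = 1/25.
  c_1 = 2/(-5)^3 = -2/125.
  c_2 = 3/(-5)^4 = 3/625.
  c_3 = 4/(-5)^5 = -4/3125.
The series is valid for |w/d| < 1, i.e. |z − z₀| < |d|.
Radius of convergence: R = |-4 − z₀| = |-5| = 5 (distance from z₀ to the singularity z = -4).

c_0 = 1/25, c_1 = -2/125, c_2 = 3/625, c_3 = -4/3125; R = 5.


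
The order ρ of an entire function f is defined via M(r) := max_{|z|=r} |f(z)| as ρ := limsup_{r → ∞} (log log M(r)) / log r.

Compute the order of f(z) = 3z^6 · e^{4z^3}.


M(r) = max_{|z|=r} |3|·|z|^6·|e^{4z^3}| = 3·r^6 · e^{4r^3} (the factors attain their maxima compatibly on |z|=r). Then log M(r) = log 3 + 6·log r + 4r^3, dominated by the last term, so log log M(r) ~ 3·log r. The polynomial factor 3z^6 contributes only a log r term and does not affect the order. ρ = 3.
Therefore ρ = 3.

Order ρ = 3.


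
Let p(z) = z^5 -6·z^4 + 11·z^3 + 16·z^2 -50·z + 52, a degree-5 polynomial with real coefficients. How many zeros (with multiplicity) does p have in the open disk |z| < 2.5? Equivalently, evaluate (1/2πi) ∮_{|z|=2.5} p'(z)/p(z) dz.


The zeros of p are: (1 + 1i), (1 - 1i), -2, (3 + 2i), (3 - 2i).
Their magnitudes are: 1.414, 1.414, 2, 3.606, 3.606.
Zeros with |z| < R = 2.5: (1 + 1i), (1 - 1i), -2.
Count = 3.
By the argument principle, (1/2πi) ∮_{|z|=R} p'(z)/p(z) dz equals exactly this count.

Number of zeros inside |z| < 2.5: 3.


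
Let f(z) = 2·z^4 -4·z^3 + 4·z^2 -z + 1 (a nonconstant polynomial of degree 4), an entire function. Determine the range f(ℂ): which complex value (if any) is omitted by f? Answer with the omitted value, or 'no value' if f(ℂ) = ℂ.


Little Picard bounds the complement of f(ℂ) to at most one point.
For every w ∈ ℂ, the equation p(z) − w = 0 is a nonconstant polynomial in z and hence has at least one root by the fundamental theorem of algebra. So p is surjective onto ℂ, omitting no value.

Omitted value: no value.


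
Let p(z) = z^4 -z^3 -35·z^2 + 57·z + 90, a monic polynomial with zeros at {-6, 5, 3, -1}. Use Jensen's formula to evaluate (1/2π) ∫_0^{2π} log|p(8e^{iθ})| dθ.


Zeros: -6, -1, 3, 5; r = 8.
Inside |z| < r: -6, -1, 3, 5. Outside (|z| ≥ r): ∅.
p(0) = 90, so log|p(0)| = log(90) = 4.4998.
Apply Jensen: I(r) = log|p(0)| + Σ_k log(r/|z_k|), summed over zeros inside |z| < r.
  log(r/|z_k|) for z_k = -6: log(8/6) = 0.2877
  log(r/|z_k|) for z_k = 5: log(8/5) = 0.4700
  log(r/|z_k|) for z_k = 3: log(8/3) = 0.9808
  log(r/|z_k|) for z_k = -1: log(8/1) = 2.0794
Sum over inside zeros: 3.8180.
I(r) = log|p(0)| + (inside sum) = 4.4998 + 3.8180 = 8.3178.
Closed form (all zeros inside, monic): I(r) = n·log(r) = 4·log(8) = 8.3178. ✓

I(r) ≈ 8.3178.


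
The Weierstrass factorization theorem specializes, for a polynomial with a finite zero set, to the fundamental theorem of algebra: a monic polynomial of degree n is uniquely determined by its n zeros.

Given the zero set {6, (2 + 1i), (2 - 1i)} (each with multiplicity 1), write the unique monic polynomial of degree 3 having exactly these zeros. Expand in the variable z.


The polynomial is p(z) = ∏_{α ∈ S} (z − α), where S = {6, (2 + 1i), (2 - 1i)}.
Expanding the product yields: p(z) = z^3 -10·z^2 + 29·z -30.
Note conjugate pairs combine to real quadratics: (z − (2+1i))(z − (2−1i)) = z² − 4z + 5.
The resulting polynomial has degree 3 and real coefficients as required.

p(z) = z^3 -10·z^2 + 29·z -30.


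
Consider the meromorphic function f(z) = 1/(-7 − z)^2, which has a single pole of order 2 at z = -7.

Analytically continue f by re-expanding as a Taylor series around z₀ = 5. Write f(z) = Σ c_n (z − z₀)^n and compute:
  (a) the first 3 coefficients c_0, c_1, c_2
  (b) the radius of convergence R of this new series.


Let w = z − z₀, so z = z₀ + w.
Then -7 − z = -7 − (z₀ + w) = (-7 − z₀) − w = -12 − w.
f(z) = 1/(-12 − w)^2 = (1/(-12)^2) · (1 − w/(-12))^{−2}.
By the binomial series (1−u)^{−2} = Σ_{n≥0} C(n+1, 1) u^n for |u|<1, with u = w/(-12):
  c_n = C(n+1, 1) / (-12)^(n+2).
  c_0 = 1/(-12)^2 = 1/144.
  c_1 = 2/(-12)^3 = -1/864.
  c_2 = 3/(-12)^4 = 1/6912.
The series is valid for |w/d| < 1, i.e. |z − z₀| < |d|.
Radius of convergence: R = |-7 − z₀| = |-12| = 12 (distance from z₀ to the singularity z = -7).

c_0 = 1/144, c_1 = -1/864, c_2 = 1/6912; R = 12.


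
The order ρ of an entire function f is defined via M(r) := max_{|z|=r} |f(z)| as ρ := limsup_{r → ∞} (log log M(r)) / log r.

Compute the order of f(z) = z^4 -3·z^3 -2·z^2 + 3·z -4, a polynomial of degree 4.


|f(z)| ≤ Σ|c_k|·r^k = O(r^4) as r → ∞. Polynomial growth is O(e^{r^ε}) for every ε > 0 (since r^4/e^{r^ε} → 0), so ρ ≤ ε for all ε > 0, i.e. ρ = 0. Every nonconstant polynomial has order 0.
Therefore ρ = 0.

Order ρ = 0.


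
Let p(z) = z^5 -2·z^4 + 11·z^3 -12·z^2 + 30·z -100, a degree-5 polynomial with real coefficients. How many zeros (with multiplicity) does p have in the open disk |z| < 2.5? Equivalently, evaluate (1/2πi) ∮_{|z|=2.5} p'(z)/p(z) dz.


The zeros of p are: (-1 + 2i), (-1 - 2i), 2, (1 + 3i), (1 - 3i).
Their magnitudes are: 2.236, 2.236, 2, 3.162, 3.162.
Zeros with |z| < R = 2.5: (-1 + 2i), (-1 - 2i), 2.
Count = 3.
By the argument principle, (1/2πi) ∮_{|z|=R} p'(z)/p(z) dz equals exactly this count.

Number of zeros inside |z| < 2.5: 3.


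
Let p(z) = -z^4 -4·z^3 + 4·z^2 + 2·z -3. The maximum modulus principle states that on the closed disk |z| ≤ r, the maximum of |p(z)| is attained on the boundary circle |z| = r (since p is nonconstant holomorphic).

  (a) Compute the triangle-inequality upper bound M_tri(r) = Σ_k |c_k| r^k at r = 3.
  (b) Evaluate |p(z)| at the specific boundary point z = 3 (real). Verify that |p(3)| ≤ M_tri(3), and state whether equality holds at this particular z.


Coefficients: c_0 = -3, c_1 = 2, c_2 = 4, c_3 = -4, c_4 = -1. Radius r = 3.
Part (a). Triangle bound: M_tri(r) = Σ_k |c_k| r^k
  = |-3|·3^0 + |2|·3^1 + |4|·3^2 + |-4|·3^3 + |-1|·3^4
  = 3 + 6 + 36 + 108 + 81 = 234.
This bounds M(r) := max_{|z|=r} |p(z)| from above; equality holds iff all terms c_k z^k can be made to align in phase at a single z on |z|=r.
Part (b). At z = 3 (real, on the circle |z| = r):
  p(3) = (-3)·3^0 + (2)·3^1 + (4)·3^2 + (-4)·3^3 + (-1)·3^4 = -150.
  |p(3)| = 150.
Check: |p(3)| = 150 ≤ 234 = M_tri(3). ✓ Equality does not hold at z = 3 (the coefficients have mixed signs, so the terms do not all align in phase there).

M_tri(3) = 234; |p(3)| = 150; equality at z=3: no.
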